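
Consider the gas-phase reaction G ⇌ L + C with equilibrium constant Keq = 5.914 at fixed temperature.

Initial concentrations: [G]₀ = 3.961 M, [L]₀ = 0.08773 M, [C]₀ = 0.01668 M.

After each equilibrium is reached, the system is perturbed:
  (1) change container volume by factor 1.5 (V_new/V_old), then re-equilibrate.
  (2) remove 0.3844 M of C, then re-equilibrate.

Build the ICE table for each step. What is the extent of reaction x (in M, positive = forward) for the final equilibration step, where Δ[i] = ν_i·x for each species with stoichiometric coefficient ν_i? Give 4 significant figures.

x = 0.08093 M

Q₀ = 3.6944e-04 vs Keq = 5.914 ⇒ Q<K, forward
Step 1:
                   G          L          C
  I            3.961    0.08773    0.01668
  C            -2.69       2.69       2.69
  E            1.271      2.778      2.707
  solve Keq expr → x = 2.69; check Q = 5.914
Then change container volume by factor 1.5 (V_new/V_old).
Step 2:
                   G          L          C
  I           0.8474      1.852      1.804
  C          -0.1715     0.1715     0.1715
  E           0.6759      2.023      1.976
  solve Keq expr → x = 0.1715; check Q = 5.914
Then remove 0.3844 M of C.
Step 3:
                   G          L          C
  I           0.6759      2.023      1.591
  C         -0.08093    0.08093    0.08093
  E            0.595      2.104      1.672
  solve Keq expr → x = 0.08093; check Q = 5.914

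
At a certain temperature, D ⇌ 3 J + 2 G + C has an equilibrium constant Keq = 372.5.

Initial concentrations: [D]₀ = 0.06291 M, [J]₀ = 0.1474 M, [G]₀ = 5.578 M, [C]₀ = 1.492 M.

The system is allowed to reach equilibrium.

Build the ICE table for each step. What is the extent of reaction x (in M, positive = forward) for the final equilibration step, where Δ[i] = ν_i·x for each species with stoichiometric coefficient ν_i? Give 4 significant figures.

x = 0.05838 M

Q₀ = 2.363 vs Keq = 372.5 ⇒ Q<K, forward
Step 1:
                  D         J         G         C
  init      0.06291    0.1474     5.578     1.492
  Δ        -0.05838    0.1751    0.1168   0.05838
  eq       0.004529    0.3225     5.695      1.55
  solve Keq expr → x = 0.05838; check Q = 372.5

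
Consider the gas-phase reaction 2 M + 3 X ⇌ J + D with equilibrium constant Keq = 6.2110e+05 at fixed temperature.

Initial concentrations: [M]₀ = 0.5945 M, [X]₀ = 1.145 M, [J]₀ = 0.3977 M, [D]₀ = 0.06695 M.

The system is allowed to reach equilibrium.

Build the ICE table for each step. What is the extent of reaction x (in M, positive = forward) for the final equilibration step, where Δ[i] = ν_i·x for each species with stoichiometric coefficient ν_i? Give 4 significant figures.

x = 0.2949 M

Q₀ = 0.05019 vs Keq = 6.2110e+05 ⇒ Q<K, forward
Step 1:
                    M           X           J           D
  Initial      0.5945       1.145      0.3977     0.06695
  Change      -0.5897     -0.8846      0.2949      0.2949
  Equil      0.004779      0.2604      0.6926      0.3618
  solve Keq expr → x = 0.2949; check Q = 6.2110e+05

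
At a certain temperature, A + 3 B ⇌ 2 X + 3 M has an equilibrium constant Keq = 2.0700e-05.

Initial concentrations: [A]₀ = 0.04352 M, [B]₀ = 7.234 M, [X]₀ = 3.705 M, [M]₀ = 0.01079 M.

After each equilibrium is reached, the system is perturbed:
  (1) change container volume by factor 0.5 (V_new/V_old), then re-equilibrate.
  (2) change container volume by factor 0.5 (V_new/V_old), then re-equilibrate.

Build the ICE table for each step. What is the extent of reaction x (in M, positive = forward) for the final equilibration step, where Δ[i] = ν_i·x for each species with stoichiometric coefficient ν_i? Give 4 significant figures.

Q₀ = 1.0467e-06 vs Keq = 2.0700e-05 ⇒ Q<K, forward
Step 1:
                  A         B         X         M
  init      0.04352     7.234     3.705   0.01079
  Δ       -0.005649  -0.01695    0.0113   0.01695
  eq        0.03787     7.217     3.716   0.02774
  solve Keq expr → x = 0.005649; check Q = 2.0700e-05
Then change container volume by factor 0.5 (V_new/V_old).
Step 2:
                  A         B         X         M
  init      0.07574     14.43     7.433   0.05547
  Δ        0.003567    0.0107 -0.007134   -0.0107
  eq        0.07931     14.44     7.425   0.04477
  solve Keq expr → x = -0.003567; check Q = 2.0700e-05
Then change container volume by factor 0.5 (V_new/V_old).
Step 3:
                  A         B         X         M
  init       0.1586     28.89     14.85   0.08954
  Δ        0.005843   0.01753  -0.01169  -0.01753
  eq         0.1645     28.91     14.84   0.07201
  solve Keq expr → x = -0.005843; check Q = 2.0700e-05

x = -0.005843 M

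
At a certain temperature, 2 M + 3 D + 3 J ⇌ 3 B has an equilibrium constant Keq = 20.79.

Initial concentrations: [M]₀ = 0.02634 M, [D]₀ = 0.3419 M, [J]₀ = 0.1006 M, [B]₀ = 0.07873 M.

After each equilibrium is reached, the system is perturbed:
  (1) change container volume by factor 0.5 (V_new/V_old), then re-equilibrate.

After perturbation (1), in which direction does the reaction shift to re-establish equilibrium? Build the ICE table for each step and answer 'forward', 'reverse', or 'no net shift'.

Q₀ = 1.7286e+04 vs Keq = 20.79 ⇒ Q>K, reverse
Step 1:
                  M         D         J         B
  init      0.02634    0.3419    0.1006   0.07873
  Δ         0.03519   0.05279   0.05279  -0.05279
  eq        0.06153    0.3947    0.1534   0.02594
  solve Keq expr → x = -0.0176; check Q = 20.79
Then change container volume by factor 0.5 (V_new/V_old).
Step 2:
                  M         D         J         B
  init       0.1231    0.7894    0.3068   0.05189
  Δ        -0.03422  -0.05133  -0.05133   0.05133
  eq        0.08884     0.738    0.2554    0.1032
  solve Keq expr → x = 0.01711; check Q = 20.79

Direction: forward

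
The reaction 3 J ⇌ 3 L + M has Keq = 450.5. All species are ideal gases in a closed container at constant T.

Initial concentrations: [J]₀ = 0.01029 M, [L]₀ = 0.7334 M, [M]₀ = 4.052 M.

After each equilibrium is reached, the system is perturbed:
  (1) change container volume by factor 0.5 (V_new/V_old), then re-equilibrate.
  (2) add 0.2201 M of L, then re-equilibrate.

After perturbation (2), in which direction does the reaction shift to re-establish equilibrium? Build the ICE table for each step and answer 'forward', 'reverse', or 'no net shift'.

Direction: reverse

Q₀ = 1.4671e+06 vs Keq = 450.5 ⇒ Q>K, reverse
Step 1:
                   J          L          M
  Initial    0.01029     0.7334      4.052
  Change      0.1174    -0.1174   -0.03913
  Equil       0.1277      0.616      4.013
  solve Keq expr → x = -0.03913; check Q = 450.5
Then change container volume by factor 0.5 (V_new/V_old).
Step 2:
                   J          L          M
  Initial     0.2554      1.232      8.026
  Change     0.05246   -0.05246   -0.01749
  Equil       0.3078       1.18      8.008
  solve Keq expr → x = -0.01749; check Q = 450.5
Then add 0.2201 M of L.
Step 3:
                   J          L          M
  Initial     0.3078        1.4      8.008
  Change     0.04538   -0.04538   -0.01513
  Equil       0.3532      1.354      7.993
  solve Keq expr → x = -0.01513; check Q = 450.5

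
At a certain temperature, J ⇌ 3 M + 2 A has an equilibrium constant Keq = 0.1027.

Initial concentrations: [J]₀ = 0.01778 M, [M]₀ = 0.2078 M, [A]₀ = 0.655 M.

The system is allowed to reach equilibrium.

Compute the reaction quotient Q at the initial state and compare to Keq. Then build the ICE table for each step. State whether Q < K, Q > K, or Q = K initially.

Q₀ = 0.2165 vs Keq = 0.1027 ⇒ Q>K, reverse
Step 1:
                    J           M           A
  Initial     0.01778      0.2078       0.655
  Change      0.00754    -0.02262    -0.01508
  Equil       0.02532      0.1852      0.6399
  solve Keq expr → x = -0.00754; check Q = 0.1027

Q₀ = 0.2165; Q > K (proceeds reverse)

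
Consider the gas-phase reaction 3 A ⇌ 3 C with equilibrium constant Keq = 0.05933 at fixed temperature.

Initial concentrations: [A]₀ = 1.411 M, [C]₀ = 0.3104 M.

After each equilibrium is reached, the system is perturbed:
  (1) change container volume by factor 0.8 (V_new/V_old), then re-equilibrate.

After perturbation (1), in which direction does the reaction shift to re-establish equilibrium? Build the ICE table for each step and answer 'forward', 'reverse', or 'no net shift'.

Q₀ = 0.01065 vs Keq = 0.05933 ⇒ Q<K, forward
Step 1:
                   A          C
  Initial      1.411     0.3104
  Change     -0.1726     0.1726
  Equil        1.238      0.483
  solve Keq expr → x = 0.05753; check Q = 0.05933
Then change container volume by factor 0.8 (V_new/V_old).
Step 2:
                   A          C
  Initial      1.548     0.6038
  Change           0          0
  Equil        1.548     0.6038
  solve Keq expr → x = 0; check Q = 0.05933

Direction: no net shift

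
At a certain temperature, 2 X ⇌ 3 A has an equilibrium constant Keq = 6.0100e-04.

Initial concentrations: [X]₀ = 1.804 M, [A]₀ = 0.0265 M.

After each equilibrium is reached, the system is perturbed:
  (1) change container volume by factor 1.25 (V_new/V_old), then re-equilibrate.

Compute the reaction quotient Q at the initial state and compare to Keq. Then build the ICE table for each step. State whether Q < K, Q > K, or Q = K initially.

Q₀ = 5.7183e-06; Q < K (proceeds forward)

Q₀ = 5.7183e-06 vs Keq = 6.0100e-04 ⇒ Q<K, forward
Step 1:
                    X           A
  init          1.804      0.0265
  Δ          -0.06373      0.0956
  eq             1.74      0.1221
  solve Keq expr → x = 0.03187; check Q = 6.0100e-04
Then change container volume by factor 1.25 (V_new/V_old).
Step 2:
                    X           A
  init          1.392     0.09768
  Δ         -0.004865    0.007297
  eq            1.387       0.105
  solve Keq expr → x = 0.002432; check Q = 6.0100e-04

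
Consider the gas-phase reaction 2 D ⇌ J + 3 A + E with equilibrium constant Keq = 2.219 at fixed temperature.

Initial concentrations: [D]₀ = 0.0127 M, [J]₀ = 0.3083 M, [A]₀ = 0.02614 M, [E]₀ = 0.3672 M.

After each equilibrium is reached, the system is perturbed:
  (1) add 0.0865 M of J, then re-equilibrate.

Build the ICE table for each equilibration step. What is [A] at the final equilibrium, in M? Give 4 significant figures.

[A]_eq = 0.04186 M

Q₀ = 0.01254 vs Keq = 2.219 ⇒ Q<K, forward
Step 1:
                   D          J          A          E
  init        0.0127     0.3083    0.02614     0.3672
  Δ         -0.01071   0.005355    0.01607   0.005355
  eq         0.00199     0.3137    0.04221     0.3726
  solve Keq expr → x = 0.005355; check Q = 2.219
Then add 0.0865 M of J.
Step 2:
                   D          J          A          E
  init       0.00199     0.4002    0.04221     0.3726
  Δ       2.2957e-04 -1.1479e-04 -3.4436e-04 -1.1479e-04
  eq        0.002219        0.4    0.04186     0.3724
  solve Keq expr → x = -1.1479e-04; check Q = 2.219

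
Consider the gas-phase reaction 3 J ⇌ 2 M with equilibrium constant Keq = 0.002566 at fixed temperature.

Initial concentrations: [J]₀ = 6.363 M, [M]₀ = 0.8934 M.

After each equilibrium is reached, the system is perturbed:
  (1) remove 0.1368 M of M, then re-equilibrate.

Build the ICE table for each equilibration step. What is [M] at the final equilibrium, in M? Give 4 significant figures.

[M]_eq = 0.8005 M

Q₀ = 0.003098 vs Keq = 0.002566 ⇒ Q>K, reverse
Step 1:
                  J         M
  I           6.363    0.8934
  C         0.09353  -0.06235
  E           6.457     0.831
  solve Keq expr → x = -0.03118; check Q = 0.002566
Then remove 0.1368 M of M.
Step 2:
                  J         M
  I           6.457    0.6942
  C         -0.1593    0.1062
  E           6.297    0.8005
  solve Keq expr → x = 0.05311; check Q = 0.002566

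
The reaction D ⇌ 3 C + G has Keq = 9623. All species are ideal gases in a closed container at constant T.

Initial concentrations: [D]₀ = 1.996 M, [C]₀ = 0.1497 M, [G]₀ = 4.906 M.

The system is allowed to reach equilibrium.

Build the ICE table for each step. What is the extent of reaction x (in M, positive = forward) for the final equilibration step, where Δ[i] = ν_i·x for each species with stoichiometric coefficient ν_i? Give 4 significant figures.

Q₀ = 0.008246 vs Keq = 9623 ⇒ Q<K, forward
Step 1:
                   D          C          G
  I            1.996     0.1497      4.906
  C           -1.863      5.589      1.863
  E            0.133      5.739      6.769
  solve Keq expr → x = 1.863; check Q = 9623

x = 1.863 M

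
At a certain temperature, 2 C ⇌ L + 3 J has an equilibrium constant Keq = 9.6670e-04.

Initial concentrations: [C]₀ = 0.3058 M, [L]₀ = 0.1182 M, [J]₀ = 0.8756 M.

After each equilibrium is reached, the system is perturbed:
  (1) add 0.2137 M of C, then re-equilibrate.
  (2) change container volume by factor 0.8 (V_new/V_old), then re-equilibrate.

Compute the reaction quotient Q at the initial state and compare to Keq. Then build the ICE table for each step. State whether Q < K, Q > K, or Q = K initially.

Q₀ = 0.8485; Q > K (proceeds reverse)

Q₀ = 0.8485 vs Keq = 9.6670e-04 ⇒ Q>K, reverse
Step 1:
                  C         L         J
  Initial    0.3058    0.1182    0.8756
  Change     0.2326   -0.1163   -0.3488
  Equil      0.5384  0.001917    0.5268
  solve Keq expr → x = -0.1163; check Q = 9.6670e-04
Then add 0.2137 M of C.
Step 2:
                  C         L         J
  Initial    0.7521  0.001917    0.5268
  Change  -0.003371  0.001686  0.005057
  Equil      0.7487  0.003603    0.5318
  solve Keq expr → x = 0.001686; check Q = 9.6670e-04
Then change container volume by factor 0.8 (V_new/V_old).
Step 3:
                  C         L         J
  Initial    0.9359  0.004503    0.6648
  Change   0.003082 -0.001541 -0.004623
  Equil      0.9389  0.002963    0.6601
  solve Keq expr → x = -0.001541; check Q = 9.6670e-04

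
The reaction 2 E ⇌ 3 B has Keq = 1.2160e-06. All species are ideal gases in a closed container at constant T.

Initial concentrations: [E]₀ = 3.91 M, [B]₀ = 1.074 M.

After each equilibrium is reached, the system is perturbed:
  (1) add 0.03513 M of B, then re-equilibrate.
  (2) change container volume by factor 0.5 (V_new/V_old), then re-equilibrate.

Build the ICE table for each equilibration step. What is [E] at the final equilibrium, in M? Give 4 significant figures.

Q₀ = 0.08103 vs Keq = 1.2160e-06 ⇒ Q>K, reverse
Step 1:
                   E          B
  I             3.91      1.074
  C           0.6963     -1.044
  E            4.606    0.02955
  solve Keq expr → x = -0.3482; check Q = 1.2160e-06
Then add 0.03513 M of B.
Step 2:
                   E          B
  I            4.606    0.06468
  C          0.02335   -0.03503
  E             4.63    0.02965
  solve Keq expr → x = -0.01168; check Q = 1.2160e-06
Then change container volume by factor 0.5 (V_new/V_old).
Step 3:
                   E          B
  I            9.259     0.0593
  C         0.008137   -0.01221
  E            9.267    0.04709
  solve Keq expr → x = -0.004069; check Q = 1.2160e-06

[E]_eq = 9.267 M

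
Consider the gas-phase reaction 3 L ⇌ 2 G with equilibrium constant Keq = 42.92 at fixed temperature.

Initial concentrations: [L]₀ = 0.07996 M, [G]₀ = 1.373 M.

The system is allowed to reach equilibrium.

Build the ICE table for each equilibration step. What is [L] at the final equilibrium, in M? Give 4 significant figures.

[L]_eq = 0.3243 M

Q₀ = 3687 vs Keq = 42.92 ⇒ Q>K, reverse
Step 1:
                    L           G
  init        0.07996       1.373
  Δ            0.2444     -0.1629
  eq           0.3243        1.21
  solve Keq expr → x = -0.08146; check Q = 42.92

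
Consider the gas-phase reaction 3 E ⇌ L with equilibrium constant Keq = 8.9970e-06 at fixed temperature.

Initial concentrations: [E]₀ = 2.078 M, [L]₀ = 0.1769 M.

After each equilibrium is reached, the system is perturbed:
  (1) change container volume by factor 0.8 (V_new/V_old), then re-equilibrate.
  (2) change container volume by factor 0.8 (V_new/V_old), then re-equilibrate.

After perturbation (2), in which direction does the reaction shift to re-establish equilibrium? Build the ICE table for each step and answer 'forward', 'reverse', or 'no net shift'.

Q₀ = 0.01971 vs Keq = 8.9970e-06 ⇒ Q>K, reverse
Step 1:
                   E          L
  Initial      2.078     0.1769
  Change      0.5302    -0.1767
  Equil        2.608 1.5964e-04
  solve Keq expr → x = -0.1767; check Q = 8.9970e-06
Then change container volume by factor 0.8 (V_new/V_old).
Step 2:
                   E          L
  Initial       3.26 1.9955e-04
  Change  -3.3644e-04 1.1215e-04
  Equil         3.26 3.1169e-04
  solve Keq expr → x = 1.1215e-04; check Q = 8.9970e-06
Then change container volume by factor 0.8 (V_new/V_old).
Step 3:
                   E          L
  Initial      4.075 3.8962e-04
  Change  -6.5659e-04 2.1886e-04
  Equil        4.074 6.0848e-04
  solve Keq expr → x = 2.1886e-04; check Q = 8.9970e-06

Direction: forward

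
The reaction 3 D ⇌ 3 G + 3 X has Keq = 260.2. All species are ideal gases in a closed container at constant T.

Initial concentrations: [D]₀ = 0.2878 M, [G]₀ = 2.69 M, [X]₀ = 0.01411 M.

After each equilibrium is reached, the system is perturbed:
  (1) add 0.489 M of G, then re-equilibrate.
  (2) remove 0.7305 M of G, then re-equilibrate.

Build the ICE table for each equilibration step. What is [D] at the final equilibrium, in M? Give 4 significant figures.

[D]_eq = 0.08851 M

Q₀ = 0.002294 vs Keq = 260.2 ⇒ Q<K, forward
Step 1:
                   D          G          X
  init        0.2878       2.69    0.01411
  Δ          -0.1939     0.1939     0.1939
  eq         0.09394      2.884      0.208
  solve Keq expr → x = 0.06462; check Q = 260.2
Then add 0.489 M of G.
Step 2:
                   D          G          X
  init       0.09394      3.373      0.208
  Δ          0.01022   -0.01022   -0.01022
  eq          0.1042      3.363     0.1978
  solve Keq expr → x = -0.003405; check Q = 260.2
Then remove 0.7305 M of G.
Step 3:
                   D          G          X
  init        0.1042      2.632     0.1978
  Δ         -0.01565    0.01565    0.01565
  eq         0.08851      2.648     0.2134
  solve Keq expr → x = 0.005217; check Q = 260.2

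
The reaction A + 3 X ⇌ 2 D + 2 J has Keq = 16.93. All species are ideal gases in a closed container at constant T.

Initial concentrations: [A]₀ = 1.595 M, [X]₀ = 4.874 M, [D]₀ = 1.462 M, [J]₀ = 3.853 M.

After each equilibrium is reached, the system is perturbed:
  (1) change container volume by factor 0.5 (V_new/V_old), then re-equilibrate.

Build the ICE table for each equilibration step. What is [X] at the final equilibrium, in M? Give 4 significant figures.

Q₀ = 0.1718 vs Keq = 16.93 ⇒ Q<K, forward
Step 1:
                    A           X           D           J
  Initial       1.595       4.874       1.462       3.853
  Change      -0.7541      -2.262       1.508       1.508
  Equil        0.8409       2.612        2.97       5.361
  solve Keq expr → x = 0.7541; check Q = 16.93
Then change container volume by factor 0.5 (V_new/V_old).
Step 2:
                    A           X           D           J
  Initial       1.682       5.223       5.941       10.72
  Change            0           0           0           0
  Equil         1.682       5.223       5.941       10.72
  solve Keq expr → x = 0; check Q = 16.93

[X]_eq = 5.223 M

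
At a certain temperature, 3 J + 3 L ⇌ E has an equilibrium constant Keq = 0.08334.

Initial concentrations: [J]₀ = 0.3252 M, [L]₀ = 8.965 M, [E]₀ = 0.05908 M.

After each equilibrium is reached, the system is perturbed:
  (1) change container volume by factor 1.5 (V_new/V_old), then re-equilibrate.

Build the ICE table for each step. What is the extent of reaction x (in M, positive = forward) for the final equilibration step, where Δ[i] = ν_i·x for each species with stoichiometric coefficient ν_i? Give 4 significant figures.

x = -0.02184 M

Q₀ = 0.002384 vs Keq = 0.08334 ⇒ Q<K, forward
Step 1:
                   J          L          E
  Initial     0.3252      8.965    0.05908
  Change      -0.195     -0.195      0.065
  Equil       0.1302       8.77     0.1241
  solve Keq expr → x = 0.065; check Q = 0.08334
Then change container volume by factor 1.5 (V_new/V_old).
Step 2:
                   J          L          E
  Initial     0.0868      5.847    0.08272
  Change     0.06553    0.06553   -0.02184
  Equil       0.1523      5.912    0.06088
  solve Keq expr → x = -0.02184; check Q = 0.08334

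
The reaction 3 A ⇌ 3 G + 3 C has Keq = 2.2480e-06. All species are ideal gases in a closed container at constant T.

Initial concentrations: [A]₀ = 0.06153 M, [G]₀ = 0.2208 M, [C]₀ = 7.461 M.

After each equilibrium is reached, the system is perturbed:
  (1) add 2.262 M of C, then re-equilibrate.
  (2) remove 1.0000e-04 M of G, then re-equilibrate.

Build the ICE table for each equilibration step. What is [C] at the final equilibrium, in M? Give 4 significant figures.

Q₀ = 1.9192e+04 vs Keq = 2.2480e-06 ⇒ Q>K, reverse
Step 1:
                   A          G          C
  Initial    0.06153     0.2208      7.461
  Change      0.2203    -0.2203    -0.2203
  Equil       0.2818 5.0987e-04      7.241
  solve Keq expr → x = -0.07343; check Q = 2.2480e-06
Then add 2.262 M of C.
Step 2:
                   A          G          C
  Initial     0.2818 5.0987e-04      9.503
  Change  1.2120e-04 -1.2120e-04 -1.2120e-04
  Equil       0.2819 3.8867e-04      9.503
  solve Keq expr → x = -4.0398e-05; check Q = 2.2480e-06
Then remove 1.0000e-04 M of G.
Step 3:
                   A          G          C
  Initial     0.2819 2.8867e-04      9.503
  Change  -9.9858e-05 9.9858e-05 9.9858e-05
  Equil       0.2818 3.8853e-04      9.503
  solve Keq expr → x = 3.3286e-05; check Q = 2.2480e-06

[C]_eq = 9.503 M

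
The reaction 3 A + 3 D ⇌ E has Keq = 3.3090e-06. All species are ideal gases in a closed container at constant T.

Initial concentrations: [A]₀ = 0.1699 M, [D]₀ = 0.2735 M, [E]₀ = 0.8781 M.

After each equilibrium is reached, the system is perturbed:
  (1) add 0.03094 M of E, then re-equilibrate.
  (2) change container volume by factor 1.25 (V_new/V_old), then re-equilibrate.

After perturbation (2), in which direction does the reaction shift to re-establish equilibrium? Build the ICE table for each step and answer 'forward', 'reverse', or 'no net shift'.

Direction: reverse

Q₀ = 8752 vs Keq = 3.3090e-06 ⇒ Q>K, reverse
Step 1:
                   A          D          E
  I           0.1699     0.2735     0.8781
  C            2.629      2.629    -0.8763
  E            2.799      2.902   0.001774
  solve Keq expr → x = -0.8763; check Q = 3.3090e-06
Then add 0.03094 M of E.
Step 2:
                   A          D          E
  I            2.799      2.902    0.03271
  C          0.09171    0.09171   -0.03057
  E            2.891      2.994   0.002145
  solve Keq expr → x = -0.03057; check Q = 3.3090e-06
Then change container volume by factor 1.25 (V_new/V_old).
Step 3:
                   A          D          E
  I            2.312      2.395   0.001716
  C         0.003447   0.003447  -0.001149
  E            2.316      2.399 5.6734e-04
  solve Keq expr → x = -0.001149; check Q = 3.3090e-06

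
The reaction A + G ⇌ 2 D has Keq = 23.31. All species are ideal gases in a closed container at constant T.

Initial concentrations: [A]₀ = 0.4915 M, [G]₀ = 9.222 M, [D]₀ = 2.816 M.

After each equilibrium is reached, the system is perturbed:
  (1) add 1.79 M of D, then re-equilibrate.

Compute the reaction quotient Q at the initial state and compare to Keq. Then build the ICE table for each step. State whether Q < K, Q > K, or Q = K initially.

Q₀ = 1.75; Q < K (proceeds forward)

Q₀ = 1.75 vs Keq = 23.31 ⇒ Q<K, forward
Step 1:
                    A           G           D
  init         0.4915       9.222       2.816
  Δ           -0.4259     -0.4259      0.8518
  eq          0.06561       8.796       3.668
  solve Keq expr → x = 0.4259; check Q = 23.31
Then add 1.79 M of D.
Step 2:
                    A           G           D
  init        0.06561       8.796       5.458
  Δ           0.07109     0.07109     -0.1422
  eq           0.1367       8.867       5.316
  solve Keq expr → x = -0.07109; check Q = 23.31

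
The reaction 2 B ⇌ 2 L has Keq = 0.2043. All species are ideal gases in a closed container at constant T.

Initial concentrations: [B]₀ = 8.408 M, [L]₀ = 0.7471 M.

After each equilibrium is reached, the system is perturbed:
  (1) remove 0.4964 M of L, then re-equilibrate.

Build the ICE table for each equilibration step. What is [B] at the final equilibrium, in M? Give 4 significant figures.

Q₀ = 0.007895 vs Keq = 0.2043 ⇒ Q<K, forward
Step 1:
                    B           L
  init          8.408      0.7471
  Δ            -2.103       2.103
  eq            6.305        2.85
  solve Keq expr → x = 1.051; check Q = 0.2043
Then remove 0.4964 M of L.
Step 2:
                    B           L
  init          6.305       2.354
  Δ           -0.3419      0.3419
  eq            5.963       2.695
  solve Keq expr → x = 0.1709; check Q = 0.2043

[B]_eq = 5.963 M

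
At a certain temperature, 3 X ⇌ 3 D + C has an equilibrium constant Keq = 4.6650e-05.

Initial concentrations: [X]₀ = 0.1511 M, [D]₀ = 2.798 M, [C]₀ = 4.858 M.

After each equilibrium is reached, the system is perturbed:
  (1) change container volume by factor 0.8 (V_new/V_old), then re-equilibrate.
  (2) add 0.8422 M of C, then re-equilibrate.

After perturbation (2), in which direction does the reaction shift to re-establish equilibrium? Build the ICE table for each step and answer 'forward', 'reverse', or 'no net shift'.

Q₀ = 3.0847e+04 vs Keq = 4.6650e-05 ⇒ Q>K, reverse
Step 1:
                    X           D           C
  Initial      0.1511       2.798       4.858
  Change        2.732      -2.732     -0.9108
  Equil         2.883     0.06568       3.947
  solve Keq expr → x = -0.9108; check Q = 4.6650e-05
Then change container volume by factor 0.8 (V_new/V_old).
Step 2:
                    X           D           C
  Initial       3.604      0.0821       4.934
  Change     0.005753   -0.005753   -0.001918
  Equil          3.61     0.07635       4.932
  solve Keq expr → x = -0.001918; check Q = 4.6650e-05
Then add 0.8422 M of C.
Step 3:
                    X           D           C
  Initial        3.61     0.07635       5.774
  Change     0.003826   -0.003826   -0.001275
  Equil         3.614     0.07252       5.773
  solve Keq expr → x = -0.001275; check Q = 4.6650e-05

Direction: reverse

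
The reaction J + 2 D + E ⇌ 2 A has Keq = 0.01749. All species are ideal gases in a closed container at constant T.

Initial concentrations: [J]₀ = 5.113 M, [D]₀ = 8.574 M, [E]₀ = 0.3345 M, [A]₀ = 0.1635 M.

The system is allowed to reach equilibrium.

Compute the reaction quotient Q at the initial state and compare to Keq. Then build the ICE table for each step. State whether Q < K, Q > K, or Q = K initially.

Q₀ = 2.1262e-04 vs Keq = 0.01749 ⇒ Q<K, forward
Step 1:
                   J          D          E          A
  Initial      5.113      8.574     0.3345     0.1635
  Change     -0.2533    -0.5066    -0.2533     0.5066
  Equil         4.86      8.067    0.08118     0.6701
  solve Keq expr → x = 0.2533; check Q = 0.01749

Q₀ = 2.1262e-04; Q < K (proceeds forward)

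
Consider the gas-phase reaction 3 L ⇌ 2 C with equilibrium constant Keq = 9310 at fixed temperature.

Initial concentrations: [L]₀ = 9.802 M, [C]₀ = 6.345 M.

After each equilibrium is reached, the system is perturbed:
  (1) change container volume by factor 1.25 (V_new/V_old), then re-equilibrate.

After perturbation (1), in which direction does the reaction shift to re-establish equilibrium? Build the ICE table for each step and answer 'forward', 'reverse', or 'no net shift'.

Direction: reverse

Q₀ = 0.04275 vs Keq = 9310 ⇒ Q<K, forward
Step 1:
                  L         C
  I           9.802     6.345
  C          -9.543     6.362
  E          0.2588     12.71
  solve Keq expr → x = 3.181; check Q = 9310
Then change container volume by factor 1.25 (V_new/V_old).
Step 2:
                  L         C
  I          0.2071     10.17
  C         0.01584  -0.01056
  E          0.2229     10.16
  solve Keq expr → x = -0.005279; check Q = 9310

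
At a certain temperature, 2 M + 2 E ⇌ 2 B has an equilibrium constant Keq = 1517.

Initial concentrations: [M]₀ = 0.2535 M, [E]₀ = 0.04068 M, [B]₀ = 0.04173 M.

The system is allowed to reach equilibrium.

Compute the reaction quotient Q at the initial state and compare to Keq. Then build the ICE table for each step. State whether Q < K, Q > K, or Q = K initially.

Q₀ = 16.37 vs Keq = 1517 ⇒ Q<K, forward
Step 1:
                    M           E           B
  init         0.2535     0.04068     0.04173
  Δ          -0.03212    -0.03212     0.03212
  eq           0.2214    0.008564     0.07385
  solve Keq expr → x = 0.01606; check Q = 1517

Q₀ = 16.37; Q < K (proceeds forward)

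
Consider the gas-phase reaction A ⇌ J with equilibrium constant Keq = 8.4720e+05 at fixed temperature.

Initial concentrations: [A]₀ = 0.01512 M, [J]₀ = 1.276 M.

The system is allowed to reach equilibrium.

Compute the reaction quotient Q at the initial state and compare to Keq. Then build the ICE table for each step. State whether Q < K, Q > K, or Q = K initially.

Q₀ = 84.39; Q < K (proceeds forward)

Q₀ = 84.39 vs Keq = 8.4720e+05 ⇒ Q<K, forward
Step 1:
                    A           J
  I           0.01512       1.276
  C          -0.01512     0.01512
  E        1.5240e-06       1.291
  solve Keq expr → x = 0.01512; check Q = 8.4720e+05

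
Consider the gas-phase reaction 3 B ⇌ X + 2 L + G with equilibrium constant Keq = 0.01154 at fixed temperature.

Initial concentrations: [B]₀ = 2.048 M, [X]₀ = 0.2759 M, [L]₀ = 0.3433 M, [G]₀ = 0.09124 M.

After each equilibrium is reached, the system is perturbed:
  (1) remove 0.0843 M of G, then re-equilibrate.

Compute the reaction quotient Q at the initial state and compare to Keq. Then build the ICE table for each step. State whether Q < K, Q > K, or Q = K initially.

Q₀ = 3.4538e-04; Q < K (proceeds forward)

Q₀ = 3.4538e-04 vs Keq = 0.01154 ⇒ Q<K, forward
Step 1:
                   B          X          L          G
  I            2.048     0.2759     0.3433    0.09124
  C          -0.4668     0.1556     0.3112     0.1556
  E            1.581     0.4315     0.6545     0.2468
  solve Keq expr → x = 0.1556; check Q = 0.01154
Then remove 0.0843 M of G.
Step 2:
                   B          X          L          G
  I            1.581     0.4315     0.6545     0.1625
  C         -0.06338    0.02113    0.04225    0.02113
  E            1.518     0.4526     0.6967     0.1837
  solve Keq expr → x = 0.02113; check Q = 0.01154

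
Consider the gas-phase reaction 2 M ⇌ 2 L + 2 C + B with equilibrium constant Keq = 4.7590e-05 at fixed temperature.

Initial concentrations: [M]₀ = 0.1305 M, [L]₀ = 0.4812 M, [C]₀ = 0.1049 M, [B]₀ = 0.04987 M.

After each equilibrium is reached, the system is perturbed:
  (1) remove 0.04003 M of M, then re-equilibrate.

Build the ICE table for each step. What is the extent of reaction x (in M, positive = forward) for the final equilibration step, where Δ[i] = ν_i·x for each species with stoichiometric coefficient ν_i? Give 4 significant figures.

x = -0.0017 M

Q₀ = 0.007461 vs Keq = 4.7590e-05 ⇒ Q>K, reverse
Step 1:
                   M          L          C          B
  I           0.1305     0.4812     0.1049    0.04987
  C           0.0742    -0.0742    -0.0742    -0.0371
  E           0.2047      0.407     0.0307    0.01277
  solve Keq expr → x = -0.0371; check Q = 4.7590e-05
Then remove 0.04003 M of M.
Step 2:
                   M          L          C          B
  I           0.1647      0.407     0.0307    0.01277
  C           0.0034    -0.0034    -0.0034    -0.0017
  E           0.1681     0.4036     0.0273    0.01107
  solve Keq expr → x = -0.0017; check Q = 4.7590e-05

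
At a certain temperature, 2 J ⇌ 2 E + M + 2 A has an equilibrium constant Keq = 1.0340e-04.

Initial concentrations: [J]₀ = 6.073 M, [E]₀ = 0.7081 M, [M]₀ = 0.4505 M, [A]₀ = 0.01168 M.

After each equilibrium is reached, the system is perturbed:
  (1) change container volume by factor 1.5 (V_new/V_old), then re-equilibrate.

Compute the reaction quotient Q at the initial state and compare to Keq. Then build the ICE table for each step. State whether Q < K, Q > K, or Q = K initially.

Q₀ = 8.3553e-07; Q < K (proceeds forward)

Q₀ = 8.3553e-07 vs Keq = 1.0340e-04 ⇒ Q<K, forward
Step 1:
                   J          E          M          A
  init         6.073     0.7081     0.4505    0.01168
  Δ         -0.09548    0.09548    0.04774    0.09548
  eq           5.978     0.8036     0.4982     0.1072
  solve Keq expr → x = 0.04774; check Q = 1.0340e-04
Then change container volume by factor 1.5 (V_new/V_old).
Step 2:
                   J          E          M          A
  init         3.985     0.5357     0.3322    0.07144
  Δ         -0.04455    0.04455    0.02227    0.04455
  eq            3.94     0.5803     0.3544      0.116
  solve Keq expr → x = 0.02227; check Q = 1.0340e-04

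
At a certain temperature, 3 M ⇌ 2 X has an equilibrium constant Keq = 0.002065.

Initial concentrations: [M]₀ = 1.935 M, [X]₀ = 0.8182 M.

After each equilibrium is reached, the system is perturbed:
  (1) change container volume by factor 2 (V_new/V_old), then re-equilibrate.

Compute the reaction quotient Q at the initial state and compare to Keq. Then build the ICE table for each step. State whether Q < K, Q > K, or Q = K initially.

Q₀ = 0.0924 vs Keq = 0.002065 ⇒ Q>K, reverse
Step 1:
                   M          X
  init         1.935     0.8182
  Δ           0.9016    -0.6011
  eq           2.837     0.2171
  solve Keq expr → x = -0.3005; check Q = 0.002065
Then change container volume by factor 2 (V_new/V_old).
Step 2:
                   M          X
  init         1.418     0.1086
  Δ          0.04248   -0.02832
  eq           1.461    0.08023
  solve Keq expr → x = -0.01416; check Q = 0.002065

Q₀ = 0.0924; Q > K (proceeds reverse)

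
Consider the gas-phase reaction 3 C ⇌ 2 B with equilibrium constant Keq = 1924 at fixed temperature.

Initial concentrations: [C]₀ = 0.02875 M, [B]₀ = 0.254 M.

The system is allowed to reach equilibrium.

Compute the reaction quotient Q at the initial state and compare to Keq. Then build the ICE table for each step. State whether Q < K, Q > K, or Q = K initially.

Q₀ = 2715 vs Keq = 1924 ⇒ Q>K, reverse
Step 1:
                   C          B
  Initial    0.02875      0.254
  Change     0.00331  -0.002207
  Equil      0.03206     0.2518
  solve Keq expr → x = -0.001103; check Q = 1924

Q₀ = 2715; Q > K (proceeds reverse)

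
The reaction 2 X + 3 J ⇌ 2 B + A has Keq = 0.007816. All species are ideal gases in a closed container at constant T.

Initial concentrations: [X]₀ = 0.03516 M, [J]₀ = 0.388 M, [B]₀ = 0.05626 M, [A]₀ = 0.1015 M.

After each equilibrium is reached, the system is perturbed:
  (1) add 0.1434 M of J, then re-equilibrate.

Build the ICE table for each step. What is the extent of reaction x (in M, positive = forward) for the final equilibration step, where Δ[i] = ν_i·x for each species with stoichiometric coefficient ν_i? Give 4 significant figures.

Q₀ = 4.449 vs Keq = 0.007816 ⇒ Q>K, reverse
Step 1:
                  X         J         B         A
  init      0.03516     0.388   0.05626    0.1015
  Δ         0.04802   0.07203  -0.04802  -0.02401
  eq        0.08318      0.46  0.008242   0.07749
  solve Keq expr → x = -0.02401; check Q = 0.007816
Then add 0.1434 M of J.
Step 2:
                  X         J         B         A
  init      0.08318    0.6034  0.008242   0.07749
  Δ       -0.003365 -0.005048  0.003365  0.001683
  eq        0.07981    0.5984   0.01161   0.07917
  solve Keq expr → x = 0.001683; check Q = 0.007816

x = 0.001683 M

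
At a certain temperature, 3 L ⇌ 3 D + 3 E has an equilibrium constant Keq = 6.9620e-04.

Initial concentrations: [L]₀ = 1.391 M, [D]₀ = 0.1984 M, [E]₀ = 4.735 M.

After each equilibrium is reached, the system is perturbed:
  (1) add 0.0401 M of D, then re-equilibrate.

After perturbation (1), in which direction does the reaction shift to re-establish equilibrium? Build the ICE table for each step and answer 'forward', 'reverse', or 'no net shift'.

Direction: reverse

Q₀ = 0.308 vs Keq = 6.9620e-04 ⇒ Q>K, reverse
Step 1:
                    L           D           E
  Initial       1.391      0.1984       4.735
  Change       0.1681     -0.1681     -0.1681
  Equil         1.559     0.03026       4.567
  solve Keq expr → x = -0.05605; check Q = 6.9620e-04
Then add 0.0401 M of D.
Step 2:
                    L           D           E
  Initial       1.559     0.07036       4.567
  Change      0.03907    -0.03907    -0.03907
  Equil         1.598     0.03128       4.528
  solve Keq expr → x = -0.01302; check Q = 6.9620e-04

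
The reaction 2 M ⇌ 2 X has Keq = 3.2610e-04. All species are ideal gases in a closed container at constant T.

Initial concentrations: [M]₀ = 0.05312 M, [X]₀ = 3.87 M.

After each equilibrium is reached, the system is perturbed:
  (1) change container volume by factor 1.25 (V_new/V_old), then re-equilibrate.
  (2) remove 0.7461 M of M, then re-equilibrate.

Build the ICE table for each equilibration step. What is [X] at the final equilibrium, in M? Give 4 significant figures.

[X]_eq = 0.04244 M

Q₀ = 5308 vs Keq = 3.2610e-04 ⇒ Q>K, reverse
Step 1:
                   M          X
  Initial    0.05312       3.87
  Change         3.8       -3.8
  Equil        3.854    0.06959
  solve Keq expr → x = -1.9; check Q = 3.2610e-04
Then change container volume by factor 1.25 (V_new/V_old).
Step 2:
                   M          X
  Initial      3.083    0.05567
  Change           0          0
  Equil        3.083    0.05567
  solve Keq expr → x = 0; check Q = 3.2610e-04
Then remove 0.7461 M of M.
Step 3:
                   M          X
  Initial      2.337    0.05567
  Change     0.01323   -0.01323
  Equil         2.35    0.04244
  solve Keq expr → x = -0.006617; check Q = 3.2610e-04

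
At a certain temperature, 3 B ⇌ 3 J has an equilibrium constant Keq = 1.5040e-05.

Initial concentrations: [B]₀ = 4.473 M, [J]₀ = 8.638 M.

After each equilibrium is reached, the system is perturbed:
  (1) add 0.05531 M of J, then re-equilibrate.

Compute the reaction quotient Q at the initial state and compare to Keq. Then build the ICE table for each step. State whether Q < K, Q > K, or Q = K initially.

Q₀ = 7.202 vs Keq = 1.5040e-05 ⇒ Q>K, reverse
Step 1:
                   B          J
  I            4.473      8.638
  C            8.322     -8.322
  E             12.8     0.3158
  solve Keq expr → x = -2.774; check Q = 1.5040e-05
Then add 0.05531 M of J.
Step 2:
                   B          J
  I             12.8     0.3711
  C          0.05398   -0.05398
  E            12.85     0.3172
  solve Keq expr → x = -0.01799; check Q = 1.5040e-05

Q₀ = 7.202; Q > K (proceeds reverse)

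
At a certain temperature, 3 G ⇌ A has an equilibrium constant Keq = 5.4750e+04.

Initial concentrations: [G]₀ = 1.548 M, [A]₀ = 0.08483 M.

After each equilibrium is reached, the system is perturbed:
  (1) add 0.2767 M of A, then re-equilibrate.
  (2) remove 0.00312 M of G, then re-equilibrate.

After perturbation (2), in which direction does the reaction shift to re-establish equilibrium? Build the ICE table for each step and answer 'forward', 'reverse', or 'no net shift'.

Direction: reverse

Q₀ = 0.02287 vs Keq = 5.4750e+04 ⇒ Q<K, forward
Step 1:
                    G           A
  I             1.548     0.08483
  C            -1.526      0.5086
  E           0.02213      0.5935
  solve Keq expr → x = 0.5086; check Q = 5.4750e+04
Then add 0.2767 M of A.
Step 2:
                    G           A
  I           0.02213      0.8702
  C          0.003002   -0.001001
  E           0.02513      0.8692
  solve Keq expr → x = -0.001001; check Q = 5.4750e+04
Then remove 0.00312 M of G.
Step 3:
                    G           A
  I           0.02201      0.8692
  C           0.00311   -0.001037
  E           0.02512      0.8681
  solve Keq expr → x = -0.001037; check Q = 5.4750e+04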